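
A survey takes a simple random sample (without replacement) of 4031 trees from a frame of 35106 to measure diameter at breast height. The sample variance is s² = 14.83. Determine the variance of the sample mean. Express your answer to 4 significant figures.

Under SRS without replacement, Var(ȳ) = (1 − f)·s²/n with f = n/N = 4031/35106 = 0.11482368.
Var(ȳ) = (1 − 0.11482368)·14.83/4031 = 0.88517632·0.0036789878 = 0.0032565529.

0.003257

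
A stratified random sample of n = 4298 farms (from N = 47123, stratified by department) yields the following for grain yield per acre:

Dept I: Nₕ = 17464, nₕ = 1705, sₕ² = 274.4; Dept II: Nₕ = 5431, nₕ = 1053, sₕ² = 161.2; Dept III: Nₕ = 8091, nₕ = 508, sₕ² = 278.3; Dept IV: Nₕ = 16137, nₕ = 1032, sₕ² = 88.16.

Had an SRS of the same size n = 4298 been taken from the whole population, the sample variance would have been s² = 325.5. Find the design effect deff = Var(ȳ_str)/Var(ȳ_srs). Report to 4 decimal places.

Var(ȳ_str) = Σ Wₕ²(1−fₕ)sₕ²/nₕ with Wₕ = Nₕ/47123:
  Dept I: (17464/47123)²·(1−1705/17464)·274.4/1705 = 0.019946479
  Dept II: (5431/47123)²·(1−1053/5431)·161.2/1053 = 0.0016391789
  Dept III: (8091/47123)²·(1−508/8091)·278.3/508 = 0.01513655
  Dept IV: (16137/47123)²·(1−1032/16137)·88.16/1032 = 0.0093771217
  → Var(ȳ_str) = 0.04609933.
Var(ȳ_srs) = (1 − 4298/47123)·325.5/4298 = 0.068825444.
deff = 0.04609933 / 0.068825444 = 0.6698.

0.6698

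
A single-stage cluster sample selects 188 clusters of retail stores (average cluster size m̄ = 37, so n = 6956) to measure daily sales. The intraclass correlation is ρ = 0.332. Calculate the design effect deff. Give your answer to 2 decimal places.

12.95

deff = 1 + (37 − 1)·0.332 = 1 + 11.952 = 12.952.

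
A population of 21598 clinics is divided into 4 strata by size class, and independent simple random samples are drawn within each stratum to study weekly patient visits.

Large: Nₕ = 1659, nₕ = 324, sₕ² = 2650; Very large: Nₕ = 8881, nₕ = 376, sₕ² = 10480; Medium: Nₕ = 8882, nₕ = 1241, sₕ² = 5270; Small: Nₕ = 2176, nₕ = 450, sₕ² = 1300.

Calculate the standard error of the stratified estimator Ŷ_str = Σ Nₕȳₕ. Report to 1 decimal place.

49218.4

Var(Ŷ_str) = Σₕ Nₕ²(1 − fₕ)sₕ²/nₕ.
Large: 1659²·(1 − 324/1659)·2650/324 = 1.811459 × 10^7.
Very large: 8881²·(1 − 376/8881)·10480/376 = 2.1052788 × 10^9.
Medium: 8882²·(1 − 1241/8882)·5270/1241 = 2.8820387 × 10^8.
Small: 2176²·(1 − 450/2176)·1300/450 = 1.085002 × 10^7.
Sum = 2.4224473 × 10^9.
SE = √(2.4224473 × 10^9) = 49218.4.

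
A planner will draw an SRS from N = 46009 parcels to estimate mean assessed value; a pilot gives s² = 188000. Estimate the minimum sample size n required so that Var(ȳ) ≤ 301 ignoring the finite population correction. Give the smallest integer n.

625

Without fpc, n₀ = s²/D = 188000/301 = 624.5847.
Rounding up, n = 625.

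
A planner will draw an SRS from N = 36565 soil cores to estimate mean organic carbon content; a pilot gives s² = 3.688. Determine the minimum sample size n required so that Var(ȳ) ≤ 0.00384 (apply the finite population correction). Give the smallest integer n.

Without fpc, n₀ = s²/D = 3.688/0.00384 = 960.4167.
With fpc, (1 − n/N)·s²/n ≤ D requires n ≥ n₀/(1 + n₀/N) = 960.4167/(1 + 960.4167/36565) = 935.8360.
Rounding up, n = 936.

936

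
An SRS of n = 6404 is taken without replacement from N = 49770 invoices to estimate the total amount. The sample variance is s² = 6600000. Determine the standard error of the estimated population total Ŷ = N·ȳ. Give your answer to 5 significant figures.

1.4914 × 10^6

Var(Ŷ) = N²·Var(ȳ) = N²·(1 − n/N)·s²/n.
f = 6404/49770 = 0.12867189; Var(ȳ) = 0.87132811·6600000/6404 = 897.99587.
Var(Ŷ) = 49770² · 897.99587 = 2.2243833 × 10^12.
SE(Ŷ) = √(2.2243833 × 10^12) = 1.4914 × 10^6.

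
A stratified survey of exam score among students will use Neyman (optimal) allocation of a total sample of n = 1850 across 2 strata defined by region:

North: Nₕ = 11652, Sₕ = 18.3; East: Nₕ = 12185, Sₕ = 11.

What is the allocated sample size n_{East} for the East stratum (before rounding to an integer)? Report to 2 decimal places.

714.05

Neyman allocation: nₕ = n·NₕSₕ / Σⱼ NⱼSⱼ.
Σ NⱼSⱼ = 11652·18.3 + 12185·11 = 347266.6.
n_{East} = 1850·12185·11 / 347266.6 = 714.05.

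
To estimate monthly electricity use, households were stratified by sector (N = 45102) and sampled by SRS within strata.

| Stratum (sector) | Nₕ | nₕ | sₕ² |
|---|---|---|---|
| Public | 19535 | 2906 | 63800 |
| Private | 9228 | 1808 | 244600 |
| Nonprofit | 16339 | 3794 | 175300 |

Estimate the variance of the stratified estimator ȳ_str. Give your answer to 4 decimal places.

Var(ȳ_str) = Σₕ Wₕ²(1 − fₕ)sₕ²/nₕ with Wₕ = Nₕ/N, N = 45102.
Public: Wₕ = 0.43312935; term = 0.43312935²·(1 − 0.14875864)·63800/2906 = 3.5060089.
Private: Wₕ = 0.20460290; term = 0.20460290²·(1 − 0.19592544)·244600/1808 = 4.5538416.
Nonprofit: Wₕ = 0.36226775; term = 0.36226775²·(1 − 0.23220515)·175300/3794 = 4.6557444.
Sum = 12.715595.

12.7156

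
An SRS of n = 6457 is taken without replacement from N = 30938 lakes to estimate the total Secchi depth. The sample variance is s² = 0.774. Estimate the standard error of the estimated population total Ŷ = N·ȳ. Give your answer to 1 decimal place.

301.3

Var(Ŷ) = N²·Var(ȳ) = N²·(1 − n/N)·s²/n.
f = 6457/30938 = 0.20870774; Var(ȳ) = 0.79129226·0.774/6457 = 9.4852131 × 10^-5.
Var(Ŷ) = 30938² · (9.4852131 × 10^-5) = 90788.651.
SE(Ŷ) = √(90788.651) = 301.3.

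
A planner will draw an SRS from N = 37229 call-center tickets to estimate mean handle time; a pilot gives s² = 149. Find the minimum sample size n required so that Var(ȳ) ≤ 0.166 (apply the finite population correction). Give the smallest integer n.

877

Without fpc, n₀ = s²/D = 149/0.166 = 897.5904.
With fpc, (1 − n/N)·s²/n ≤ D requires n ≥ n₀/(1 + n₀/N) = 897.5904/(1 + 897.5904/37229) = 876.4590.
Rounding up, n = 877.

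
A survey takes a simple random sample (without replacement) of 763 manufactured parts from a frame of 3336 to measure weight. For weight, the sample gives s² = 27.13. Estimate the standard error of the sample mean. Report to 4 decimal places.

Under SRS without replacement, Var(ȳ) = (1 − f)·s²/n with f = n/N = 763/3336 = 0.22871703.
Var(ȳ) = (1 − 0.22871703)·27.13/763 = 0.77128297·0.035557012 = 0.027424518.
SE(ȳ) = √(0.027424518) = 0.1656.

0.1656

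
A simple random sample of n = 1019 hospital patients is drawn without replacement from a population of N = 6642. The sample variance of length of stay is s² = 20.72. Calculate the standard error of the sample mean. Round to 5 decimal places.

0.13120

Under SRS without replacement, Var(ȳ) = (1 − f)·s²/n with f = n/N = 1019/6642 = 0.15341765.
Var(ȳ) = (1 − 0.15341765)·20.72/1019 = 0.84658235·0.02033366 = 0.017214118.
SE(ȳ) = √(0.017214118) = 0.13120.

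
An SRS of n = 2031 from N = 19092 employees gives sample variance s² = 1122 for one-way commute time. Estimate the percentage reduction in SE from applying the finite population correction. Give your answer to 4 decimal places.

5.4685

f = n/N = 2031/19092 = 0.10637964.
SE_no-fpc = √(s²/n) = 0.74326121; SE_fpc = √((1−f)s²/n) = 0.70261594.
Ratio = √(1−f) = 0.94531496. Reduction = 100·(1 − 0.94531496) = 5.4685%.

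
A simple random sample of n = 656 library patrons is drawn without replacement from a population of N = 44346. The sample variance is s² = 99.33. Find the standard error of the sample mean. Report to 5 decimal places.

Under SRS without replacement, Var(ȳ) = (1 − f)·s²/n with f = n/N = 656/44346 = 0.01479277.
Var(ȳ) = (1 − 0.01479277)·99.33/656 = 0.98520723·0.15141768 = 0.1491778.
SE(ȳ) = √(0.1491778) = 0.38624.

0.38624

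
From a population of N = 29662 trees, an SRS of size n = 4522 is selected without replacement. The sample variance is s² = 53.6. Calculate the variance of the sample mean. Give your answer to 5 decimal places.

0.01005

Under SRS without replacement, Var(ȳ) = (1 − f)·s²/n with f = n/N = 4522/29662 = 0.15245095.
Var(ȳ) = (1 − 0.15245095)·53.6/4522 = 0.84754905·0.011853162 = 0.010046136.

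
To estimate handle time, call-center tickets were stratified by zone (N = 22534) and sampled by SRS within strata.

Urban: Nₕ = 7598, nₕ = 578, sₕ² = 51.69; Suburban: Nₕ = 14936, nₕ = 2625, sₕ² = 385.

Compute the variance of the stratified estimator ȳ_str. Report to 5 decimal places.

Var(ȳ_str) = Σₕ Wₕ²(1 − fₕ)sₕ²/nₕ with Wₕ = Nₕ/N, N = 22534.
Urban: Wₕ = 0.33717937; term = 0.33717937²·(1 − 0.07607265)·51.69/578 = 0.0093937396.
Suburban: Wₕ = 0.66282063; term = 0.66282063²·(1 − 0.17574987)·385/2625 = 0.053110755.
Sum = 0.062504495.

0.06250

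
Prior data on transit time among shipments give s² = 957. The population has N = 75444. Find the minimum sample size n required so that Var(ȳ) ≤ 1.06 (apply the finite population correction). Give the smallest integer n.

893

Without fpc, n₀ = s²/D = 957/1.06 = 902.8302.
With fpc, (1 − n/N)·s²/n ≤ D requires n ≥ n₀/(1 + n₀/N) = 902.8302/(1 + 902.8302/75444) = 892.1539.
Rounding up, n = 893.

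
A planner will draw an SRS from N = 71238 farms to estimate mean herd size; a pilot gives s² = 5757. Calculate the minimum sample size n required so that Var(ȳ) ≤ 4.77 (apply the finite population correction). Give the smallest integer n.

Without fpc, n₀ = s²/D = 5757/4.77 = 1206.9182.
With fpc, (1 − n/N)·s²/n ≤ D requires n ≥ n₀/(1 + n₀/N) = 1206.9182/(1 + 1206.9182/71238) = 1186.8112.
Rounding up, n = 1187.

1187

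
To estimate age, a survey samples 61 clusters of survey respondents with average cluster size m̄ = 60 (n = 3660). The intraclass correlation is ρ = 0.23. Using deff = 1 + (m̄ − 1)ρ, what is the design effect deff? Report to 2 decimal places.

14.57

deff = 1 + (60 − 1)·0.23 = 1 + 13.57 = 14.57.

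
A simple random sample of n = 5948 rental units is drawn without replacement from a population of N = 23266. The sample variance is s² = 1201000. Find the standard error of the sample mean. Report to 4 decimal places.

Under SRS without replacement, Var(ȳ) = (1 − f)·s²/n with f = n/N = 5948/23266 = 0.25565202.
Var(ȳ) = (1 − 0.25565202)·1201000/5948 = 0.74434798·201.91661 = 150.29622.
SE(ȳ) = √(150.29622) = 12.2595.

12.2595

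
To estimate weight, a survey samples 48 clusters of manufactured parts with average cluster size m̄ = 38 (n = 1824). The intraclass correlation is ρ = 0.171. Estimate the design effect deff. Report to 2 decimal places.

7.33

deff = 1 + (38 − 1)·0.171 = 1 + 6.327 = 7.327.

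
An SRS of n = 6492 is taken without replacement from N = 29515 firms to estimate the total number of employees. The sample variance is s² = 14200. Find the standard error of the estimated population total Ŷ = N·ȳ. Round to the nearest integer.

38553

Var(Ŷ) = N²·Var(ȳ) = N²·(1 − n/N)·s²/n.
f = 6492/29515 = 0.21995595; Var(ȳ) = 0.78004405·14200/6492 = 1.7061962.
Var(Ŷ) = 29515² · 1.7061962 = 1.4863276 × 10^9.
SE(Ŷ) = √(1.4863276 × 10^9) = 38553.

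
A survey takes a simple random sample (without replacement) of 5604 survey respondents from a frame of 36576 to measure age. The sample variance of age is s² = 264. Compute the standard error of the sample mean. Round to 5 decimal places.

Under SRS without replacement, Var(ȳ) = (1 − f)·s²/n with f = n/N = 5604/36576 = 0.15321522.
Var(ȳ) = (1 − 0.15321522)·264/5604 = 0.84678478·0.047109208 = 0.03989136.
SE(ȳ) = √(0.03989136) = 0.19973.

0.19973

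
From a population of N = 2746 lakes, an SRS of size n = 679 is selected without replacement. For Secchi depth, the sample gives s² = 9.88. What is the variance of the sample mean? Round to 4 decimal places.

0.0110

Under SRS without replacement, Var(ȳ) = (1 − f)·s²/n with f = n/N = 679/2746 = 0.24726875.
Var(ȳ) = (1 − 0.24726875)·9.88/679 = 0.75273125·0.01455081 = 0.010952849.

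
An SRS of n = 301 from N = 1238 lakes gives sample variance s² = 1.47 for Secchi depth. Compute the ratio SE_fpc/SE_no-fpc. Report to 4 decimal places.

0.8700

f = n/N = 301/1238 = 0.24313409.
SE_no-fpc = √(s²/n) = 0.069883624; SE_fpc = √((1−f)s²/n) = 0.060797384.
Ratio = √(1−f) = 0.86998041.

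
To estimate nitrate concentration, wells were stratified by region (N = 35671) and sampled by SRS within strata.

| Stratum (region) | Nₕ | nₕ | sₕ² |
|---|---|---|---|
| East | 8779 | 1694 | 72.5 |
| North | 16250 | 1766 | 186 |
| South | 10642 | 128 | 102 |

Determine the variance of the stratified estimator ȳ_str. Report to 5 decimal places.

0.09165

Var(ȳ_str) = Σₕ Wₕ²(1 − fₕ)sₕ²/nₕ with Wₕ = Nₕ/N, N = 35671.
East: Wₕ = 0.24611029; term = 0.24611029²·(1 − 0.19296047)·72.5/1694 = 0.0020920831.
North: Wₕ = 0.45555213; term = 0.45555213²·(1 − 0.10867692)·186/1766 = 0.019482001.
South: Wₕ = 0.29833759; term = 0.29833759²·(1 − 0.01202781)·102/128 = 0.070073024.
Sum = 0.091647108.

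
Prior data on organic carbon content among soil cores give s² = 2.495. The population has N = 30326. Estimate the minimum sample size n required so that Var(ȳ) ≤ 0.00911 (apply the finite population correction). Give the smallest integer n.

Without fpc, n₀ = s²/D = 2.495/0.00911 = 273.8749.
With fpc, (1 − n/N)·s²/n ≤ D requires n ≥ n₀/(1 + n₀/N) = 273.8749/(1 + 273.8749/30326) = 271.4237.
Rounding up, n = 272.

272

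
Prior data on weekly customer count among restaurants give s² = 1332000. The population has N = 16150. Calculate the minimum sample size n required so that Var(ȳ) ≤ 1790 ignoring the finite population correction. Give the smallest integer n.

745

Without fpc, n₀ = s²/D = 1332000/1790 = 744.1341.
Rounding up, n = 745.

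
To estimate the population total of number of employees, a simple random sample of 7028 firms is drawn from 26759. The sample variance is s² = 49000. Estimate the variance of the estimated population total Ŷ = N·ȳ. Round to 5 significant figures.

Var(Ŷ) = N²·Var(ȳ) = N²·(1 − n/N)·s²/n.
f = 7028/26759 = 0.26264061; Var(ȳ) = 0.73735939·49000/7028 = 5.1409519.
Var(Ŷ) = 26759² · 5.1409519 = 3.6811482 × 10^9.

3.6811 × 10^9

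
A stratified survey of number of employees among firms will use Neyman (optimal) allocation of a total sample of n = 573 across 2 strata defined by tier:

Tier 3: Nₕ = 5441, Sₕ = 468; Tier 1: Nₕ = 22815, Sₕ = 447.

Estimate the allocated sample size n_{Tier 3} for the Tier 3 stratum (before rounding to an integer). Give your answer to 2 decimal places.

114.49

Neyman allocation: nₕ = n·NₕSₕ / Σⱼ NⱼSⱼ.
Σ NⱼSⱼ = 5441·468 + 22815·447 = 1.2744693 × 10^7.
n_{Tier 3} = 573·5441·468 / (1.2744693 × 10^7) = 114.49.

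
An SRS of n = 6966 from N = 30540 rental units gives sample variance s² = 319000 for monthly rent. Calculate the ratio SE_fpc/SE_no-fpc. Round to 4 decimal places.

0.8786

f = n/N = 6966/30540 = 0.22809430.
SE_no-fpc = √(s²/n) = 6.7671158; SE_fpc = √((1−f)s²/n) = 5.9454637.
Ratio = √(1−f) = 0.87858164.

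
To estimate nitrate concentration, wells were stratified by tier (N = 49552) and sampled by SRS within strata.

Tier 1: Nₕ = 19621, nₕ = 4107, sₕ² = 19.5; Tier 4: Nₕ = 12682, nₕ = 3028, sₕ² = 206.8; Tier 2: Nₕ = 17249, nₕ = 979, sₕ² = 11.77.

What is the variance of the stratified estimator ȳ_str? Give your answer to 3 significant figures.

Var(ȳ_str) = Σₕ Wₕ²(1 − fₕ)sₕ²/nₕ with Wₕ = Nₕ/N, N = 49552.
Tier 1: Wₕ = 0.39596787; term = 0.39596787²·(1 − 0.20931655)·19.5/4107 = 5.8861653 × 10^-4.
Tier 4: Wₕ = 0.25593316; term = 0.25593316²·(1 − 0.23876360)·206.8/3028 = 0.0034053937.
Tier 2: Wₕ = 0.34809897; term = 0.34809897²·(1 − 0.05675691)·11.77/979 = 0.0013741143.
Sum = 0.0053681245.

0.00537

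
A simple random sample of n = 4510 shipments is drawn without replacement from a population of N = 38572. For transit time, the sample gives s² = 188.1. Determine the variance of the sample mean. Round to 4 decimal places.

0.0368

Under SRS without replacement, Var(ȳ) = (1 − f)·s²/n with f = n/N = 4510/38572 = 0.11692419.
Var(ȳ) = (1 − 0.11692419)·188.1/4510 = 0.88307581·0.041707317 = 0.036830723.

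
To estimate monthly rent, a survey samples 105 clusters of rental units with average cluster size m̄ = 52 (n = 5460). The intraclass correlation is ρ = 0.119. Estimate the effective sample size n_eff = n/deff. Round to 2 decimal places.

772.39

deff = 1 + (52 − 1)·0.119 = 1 + 6.069 = 7.069.
n_eff = 5460 / 7.069 = 772.39.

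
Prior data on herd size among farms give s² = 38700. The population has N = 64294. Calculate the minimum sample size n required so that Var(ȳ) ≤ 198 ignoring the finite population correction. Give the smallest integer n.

196

Without fpc, n₀ = s²/D = 38700/198 = 195.4545.
Rounding up, n = 196.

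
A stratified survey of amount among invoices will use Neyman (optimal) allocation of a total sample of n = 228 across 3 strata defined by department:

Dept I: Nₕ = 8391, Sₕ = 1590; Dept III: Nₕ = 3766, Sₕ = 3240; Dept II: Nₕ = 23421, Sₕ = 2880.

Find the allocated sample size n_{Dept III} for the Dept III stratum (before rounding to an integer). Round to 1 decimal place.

29.9

Neyman allocation: nₕ = n·NₕSₕ / Σⱼ NⱼSⱼ.
Σ NⱼSⱼ = 8391·1590 + 3766·3240 + 23421·2880 = 9.299601 × 10^7.
n_{Dept III} = 228·3766·3240 / (9.299601 × 10^7) = 29.9.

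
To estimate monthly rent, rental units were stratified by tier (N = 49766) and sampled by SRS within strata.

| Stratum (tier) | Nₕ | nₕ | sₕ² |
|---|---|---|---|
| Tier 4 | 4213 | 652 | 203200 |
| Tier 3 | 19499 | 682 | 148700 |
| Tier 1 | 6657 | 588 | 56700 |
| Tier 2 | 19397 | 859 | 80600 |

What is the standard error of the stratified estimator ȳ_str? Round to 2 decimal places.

Var(ȳ_str) = Σₕ Wₕ²(1 − fₕ)sₕ²/nₕ with Wₕ = Nₕ/N, N = 49766.
Tier 4: Wₕ = 0.08465619; term = 0.08465619²·(1 − 0.15475908)·203200/652 = 1.8878786.
Tier 3: Wₕ = 0.39181369; term = 0.39181369²·(1 − 0.03497615)·148700/682 = 32.301586.
Tier 1: Wₕ = 0.13376602; term = 0.13376602²·(1 − 0.08832808)·56700/588 = 1.5730262.
Tier 2: Wₕ = 0.38976410; term = 0.38976410²·(1 − 0.04428520)·80600/859 = 13.623034.
Sum = 49.385525.
SE = √(49.385525) = 7.03.

7.03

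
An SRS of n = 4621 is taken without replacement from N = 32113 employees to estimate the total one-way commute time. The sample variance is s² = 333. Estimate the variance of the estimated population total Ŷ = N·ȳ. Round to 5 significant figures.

Var(Ŷ) = N²·Var(ȳ) = N²·(1 − n/N)·s²/n.
f = 4621/32113 = 0.14389811; Var(ȳ) = 0.85610189·333/4621 = 0.061692692.
Var(Ŷ) = 32113² · 0.061692692 = 6.3620266 × 10^7.

6.3620 × 10^7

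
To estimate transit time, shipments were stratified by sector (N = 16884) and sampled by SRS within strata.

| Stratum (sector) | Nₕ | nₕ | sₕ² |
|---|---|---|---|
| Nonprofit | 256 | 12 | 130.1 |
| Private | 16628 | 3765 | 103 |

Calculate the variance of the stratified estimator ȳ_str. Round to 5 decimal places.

0.02290

Var(ȳ_str) = Σₕ Wₕ²(1 − fₕ)sₕ²/nₕ with Wₕ = Nₕ/N, N = 16884.
Nonprofit: Wₕ = 0.01516228; term = 0.01516228²·(1 − 0.04687500)·130.1/12 = 0.0023756101.
Private: Wₕ = 0.98483772; term = 0.98483772²·(1 − 0.22642531)·103/3765 = 0.020525977.
Sum = 0.022901587.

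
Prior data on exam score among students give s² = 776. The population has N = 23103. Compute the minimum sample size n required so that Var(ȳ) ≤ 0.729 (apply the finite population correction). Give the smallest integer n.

1018

Without fpc, n₀ = s²/D = 776/0.729 = 1064.4719.
With fpc, (1 − n/N)·s²/n ≤ D requires n ≥ n₀/(1 + n₀/N) = 1064.4719/(1 + 1064.4719/23103) = 1017.5865.
Rounding up, n = 1018.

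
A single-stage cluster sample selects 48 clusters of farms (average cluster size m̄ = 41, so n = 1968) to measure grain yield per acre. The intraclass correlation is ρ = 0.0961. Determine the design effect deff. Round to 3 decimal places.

4.844

deff = 1 + (41 − 1)·0.0961 = 1 + 3.844 = 4.844.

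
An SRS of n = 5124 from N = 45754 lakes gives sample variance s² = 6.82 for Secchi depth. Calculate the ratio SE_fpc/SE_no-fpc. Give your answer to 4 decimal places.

f = n/N = 5124/45754 = 0.11199021.
SE_no-fpc = √(s²/n) = 0.036482755; SE_fpc = √((1−f)s²/n) = 0.034379258.
Ratio = √(1−f) = 0.94234271.

0.9423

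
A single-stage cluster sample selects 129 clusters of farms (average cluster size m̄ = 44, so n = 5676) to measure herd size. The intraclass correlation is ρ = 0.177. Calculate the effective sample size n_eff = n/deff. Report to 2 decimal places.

deff = 1 + (44 − 1)·0.177 = 1 + 7.611 = 8.611.
n_eff = 5676 / 8.611 = 659.16.

659.16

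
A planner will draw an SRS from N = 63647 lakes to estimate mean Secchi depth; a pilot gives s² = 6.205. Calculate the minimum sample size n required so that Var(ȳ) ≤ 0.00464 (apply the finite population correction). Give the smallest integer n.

1310

Without fpc, n₀ = s²/D = 6.205/0.00464 = 1337.2845.
With fpc, (1 − n/N)·s²/n ≤ D requires n ≥ n₀/(1 + n₀/N) = 1337.2845/(1 + 1337.2845/63647) = 1309.7651.
Rounding up, n = 1310.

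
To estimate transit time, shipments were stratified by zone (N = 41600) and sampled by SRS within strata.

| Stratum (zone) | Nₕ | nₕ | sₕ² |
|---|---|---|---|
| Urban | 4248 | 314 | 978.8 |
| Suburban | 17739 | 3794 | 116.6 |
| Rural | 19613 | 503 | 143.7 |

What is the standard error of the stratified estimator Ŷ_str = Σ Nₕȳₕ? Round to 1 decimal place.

12914.0

Var(Ŷ_str) = Σₕ Nₕ²(1 − fₕ)sₕ²/nₕ.
Urban: 4248²·(1 − 314/4248)·978.8/314 = 5.2093457 × 10^7.
Suburban: 17739²·(1 − 3794/17739)·116.6/3794 = 7.6023678 × 10^6.
Rural: 19613²·(1 − 503/19613)·143.7/503 = 1.0707634 × 10^8.
Sum = 1.6677216 × 10^8.
SE = √(1.6677216 × 10^8) = 12914.0.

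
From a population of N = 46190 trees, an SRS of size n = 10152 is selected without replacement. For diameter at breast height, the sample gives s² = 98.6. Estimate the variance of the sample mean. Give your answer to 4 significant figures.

Under SRS without replacement, Var(ȳ) = (1 − f)·s²/n with f = n/N = 10152/46190 = 0.21978783.
Var(ȳ) = (1 − 0.21978783)·98.6/10152 = 0.78021217·0.0097123719 = 0.0075777108.

0.007578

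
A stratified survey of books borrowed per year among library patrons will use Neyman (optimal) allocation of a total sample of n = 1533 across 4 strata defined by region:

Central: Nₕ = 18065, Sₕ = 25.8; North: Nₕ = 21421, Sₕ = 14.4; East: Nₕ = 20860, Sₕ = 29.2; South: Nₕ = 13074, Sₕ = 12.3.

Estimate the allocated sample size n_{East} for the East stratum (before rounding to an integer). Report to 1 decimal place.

Neyman allocation: nₕ = n·NₕSₕ / Σⱼ NⱼSⱼ.
Σ NⱼSⱼ = 18065·25.8 + 21421·14.4 + 20860·29.2 + 13074·12.3 = 1.5444616 × 10^6.
n_{East} = 1533·20860·29.2 / (1.5444616 × 10^6) = 604.6.

604.6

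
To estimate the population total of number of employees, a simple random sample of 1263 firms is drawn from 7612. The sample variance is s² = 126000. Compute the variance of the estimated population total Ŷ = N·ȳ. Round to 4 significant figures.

Var(Ŷ) = N²·Var(ȳ) = N²·(1 − n/N)·s²/n.
f = 1263/7612 = 0.16592223; Var(ȳ) = 0.83407777·126000/1263 = 83.209659.
Var(Ŷ) = 7612² · 83.209659 = 4.8213793 × 10^9.

4.821 × 10^9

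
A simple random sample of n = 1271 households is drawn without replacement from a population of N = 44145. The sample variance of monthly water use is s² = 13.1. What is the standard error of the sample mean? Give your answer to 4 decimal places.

Under SRS without replacement, Var(ȳ) = (1 − f)·s²/n with f = n/N = 1271/44145 = 0.02879148.
Var(ȳ) = (1 − 0.02879148)·13.1/1271 = 0.97120852·0.010306845 = 0.010010096.
SE(ȳ) = √(0.010010096) = 0.1001.

0.1001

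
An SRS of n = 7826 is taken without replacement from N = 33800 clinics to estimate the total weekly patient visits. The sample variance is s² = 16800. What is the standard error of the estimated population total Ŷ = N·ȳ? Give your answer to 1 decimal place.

43412.3

Var(Ŷ) = N²·Var(ȳ) = N²·(1 − n/N)·s²/n.
f = 7826/33800 = 0.23153846; Var(ȳ) = 0.76846154·16800/7826 = 1.6496491.
Var(Ŷ) = 33800² · 1.6496491 = 1.8846251 × 10^9.
SE(Ŷ) = √(1.8846251 × 10^9) = 43412.3.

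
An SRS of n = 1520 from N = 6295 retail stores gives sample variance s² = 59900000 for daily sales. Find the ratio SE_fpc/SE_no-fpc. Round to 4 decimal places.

0.8709

f = n/N = 1520/6295 = 0.24146148.
SE_no-fpc = √(s²/n) = 198.51422; SE_fpc = √((1−f)s²/n) = 172.89421.
Ratio = √(1−f) = 0.87094117.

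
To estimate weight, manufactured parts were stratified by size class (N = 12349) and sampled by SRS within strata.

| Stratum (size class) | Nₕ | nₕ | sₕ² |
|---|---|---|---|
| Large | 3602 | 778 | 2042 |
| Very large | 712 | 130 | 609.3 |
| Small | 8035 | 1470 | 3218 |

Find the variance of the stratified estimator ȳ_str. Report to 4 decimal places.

0.9450

Var(ȳ_str) = Σₕ Wₕ²(1 − fₕ)sₕ²/nₕ with Wₕ = Nₕ/N, N = 12349.
Large: Wₕ = 0.29168354; term = 0.29168354²·(1 − 0.21599112)·2042/778 = 0.17507372.
Very large: Wₕ = 0.05765649; term = 0.05765649²·(1 − 0.18258427)·609.3/130 = 0.012735829.
Small: Wₕ = 0.65065997; term = 0.65065997²·(1 − 0.18294960)·3218/1470 = 0.75722638.
Sum = 0.94503593.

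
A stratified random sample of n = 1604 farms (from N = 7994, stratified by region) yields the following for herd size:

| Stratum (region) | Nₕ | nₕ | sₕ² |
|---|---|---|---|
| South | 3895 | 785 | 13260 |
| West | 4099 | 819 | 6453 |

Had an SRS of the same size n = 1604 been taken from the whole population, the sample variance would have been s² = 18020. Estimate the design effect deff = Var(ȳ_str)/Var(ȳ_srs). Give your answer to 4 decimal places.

0.5411

Var(ȳ_str) = Σ Wₕ²(1−fₕ)sₕ²/nₕ with Wₕ = Nₕ/7994:
  South: (3895/7994)²·(1−785/3895)·13260/785 = 3.2019418
  West: (4099/7994)²·(1−819/4099)·6453/819 = 1.6576821
  → Var(ȳ_str) = 4.8596239.
Var(ȳ_srs) = (1 − 1604/7994)·18020/1604 = 8.9802233.
deff = 4.8596239 / 8.9802233 = 0.5411.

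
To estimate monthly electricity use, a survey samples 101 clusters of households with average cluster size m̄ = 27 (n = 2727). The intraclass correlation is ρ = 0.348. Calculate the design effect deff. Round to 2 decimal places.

10.05

deff = 1 + (27 − 1)·0.348 = 1 + 9.048 = 10.048.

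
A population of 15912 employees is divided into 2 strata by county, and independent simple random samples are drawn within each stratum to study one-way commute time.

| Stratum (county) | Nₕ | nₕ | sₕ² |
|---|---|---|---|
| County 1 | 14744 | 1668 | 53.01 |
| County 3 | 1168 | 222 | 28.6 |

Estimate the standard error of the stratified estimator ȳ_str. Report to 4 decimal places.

0.1574

Var(ȳ_str) = Σₕ Wₕ²(1 − fₕ)sₕ²/nₕ with Wₕ = Nₕ/N, N = 15912.
County 1: Wₕ = 0.92659628; term = 0.92659628²·(1 − 0.11313077)·53.01/1668 = 0.02419928.
County 3: Wₕ = 0.07340372; term = 0.07340372²·(1 − 0.19006849)·28.6/222 = 5.6220862 × 10^-4.
Sum = 0.024761489.
SE = √(0.024761489) = 0.1574.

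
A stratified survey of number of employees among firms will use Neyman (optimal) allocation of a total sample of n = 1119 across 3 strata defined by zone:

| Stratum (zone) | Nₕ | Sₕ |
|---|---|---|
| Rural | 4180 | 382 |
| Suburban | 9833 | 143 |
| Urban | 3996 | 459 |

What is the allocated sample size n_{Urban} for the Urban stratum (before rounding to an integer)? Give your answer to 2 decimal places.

Neyman allocation: nₕ = n·NₕSₕ / Σⱼ NⱼSⱼ.
Σ NⱼSⱼ = 4180·382 + 9833·143 + 3996·459 = 4.837043 × 10^6.
n_{Urban} = 1119·3996·459 / (4.837043 × 10^6) = 424.31.

424.31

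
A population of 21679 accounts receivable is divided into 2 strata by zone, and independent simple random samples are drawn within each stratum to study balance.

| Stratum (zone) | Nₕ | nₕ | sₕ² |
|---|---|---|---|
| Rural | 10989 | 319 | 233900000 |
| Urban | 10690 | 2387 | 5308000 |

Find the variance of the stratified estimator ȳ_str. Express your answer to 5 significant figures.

183350

Var(ȳ_str) = Σₕ Wₕ²(1 − fₕ)sₕ²/nₕ with Wₕ = Nₕ/N, N = 21679.
Rural: Wₕ = 0.50689607; term = 0.50689607²·(1 − 0.02902903)·233900000/319 = 182929.46.
Urban: Wₕ = 0.49310393; term = 0.49310393²·(1 − 0.22329280)·5308000/2387 = 419.96466.
Sum = 183349.42.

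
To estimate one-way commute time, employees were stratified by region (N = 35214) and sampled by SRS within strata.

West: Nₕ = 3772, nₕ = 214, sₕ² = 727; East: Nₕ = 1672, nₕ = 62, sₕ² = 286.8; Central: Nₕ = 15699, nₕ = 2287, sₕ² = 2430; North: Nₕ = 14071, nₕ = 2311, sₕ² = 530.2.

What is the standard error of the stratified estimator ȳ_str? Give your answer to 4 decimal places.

Var(ȳ_str) = Σₕ Wₕ²(1 − fₕ)sₕ²/nₕ with Wₕ = Nₕ/N, N = 35214.
West: Wₕ = 0.10711649; term = 0.10711649²·(1 − 0.05673383)·727/214 = 0.036767792.
East: Wₕ = 0.04748112; term = 0.04748112²·(1 − 0.03708134)·286.8/62 = 0.010041969.
Central: Wₕ = 0.44581700; term = 0.44581700²·(1 − 0.14567807)·2430/2287 = 0.18041595.
North: Wₕ = 0.39958539; term = 0.39958539²·(1 − 0.16423850)·530.2/2311 = 0.030615499.
Sum = 0.25784121.
SE = √(0.25784121) = 0.5078.

0.5078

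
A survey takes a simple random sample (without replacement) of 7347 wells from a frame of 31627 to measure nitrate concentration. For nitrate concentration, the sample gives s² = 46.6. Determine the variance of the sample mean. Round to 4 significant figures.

Under SRS without replacement, Var(ȳ) = (1 − f)·s²/n with f = n/N = 7347/31627 = 0.23230151.
Var(ȳ) = (1 − 0.23230151)·46.6/7347 = 0.76769849·0.0063427249 = 0.0048693003.

0.004869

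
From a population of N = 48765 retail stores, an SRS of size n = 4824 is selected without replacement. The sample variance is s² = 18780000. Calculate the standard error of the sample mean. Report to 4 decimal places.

59.2277

Under SRS without replacement, Var(ȳ) = (1 − f)·s²/n with f = n/N = 4824/48765 = 0.09892341.
Var(ȳ) = (1 − 0.09892341)·18780000/4824 = 0.90107659·3893.0348 = 3507.9226.
SE(ȳ) = √(3507.9226) = 59.2277.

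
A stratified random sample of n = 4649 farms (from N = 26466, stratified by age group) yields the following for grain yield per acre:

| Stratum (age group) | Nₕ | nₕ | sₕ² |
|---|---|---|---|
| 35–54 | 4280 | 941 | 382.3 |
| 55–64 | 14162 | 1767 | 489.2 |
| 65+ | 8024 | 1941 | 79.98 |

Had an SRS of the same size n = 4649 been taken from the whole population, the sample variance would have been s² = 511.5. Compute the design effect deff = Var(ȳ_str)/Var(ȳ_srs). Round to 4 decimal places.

0.8880

Var(ȳ_str) = Σ Wₕ²(1−fₕ)sₕ²/nₕ with Wₕ = Nₕ/26466:
  35–54: (4280/26466)²·(1−941/4280)·382.3/941 = 0.0082889257
  55–64: (14162/26466)²·(1−1767/14162)·489.2/1767 = 0.069381615
  65+: (8024/26466)²·(1−1941/8024)·79.98/1941 = 0.0028713622
  → Var(ȳ_str) = 0.080541903.
Var(ȳ_srs) = (1 − 4649/26466)·511.5/4649 = 0.090696978.
deff = 0.080541903 / 0.090696978 = 0.8880.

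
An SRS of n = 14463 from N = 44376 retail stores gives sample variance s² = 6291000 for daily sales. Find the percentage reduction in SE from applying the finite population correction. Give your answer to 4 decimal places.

f = n/N = 14463/44376 = 0.32591942.
SE_no-fpc = √(s²/n) = 20.855982; SE_fpc = √((1−f)s²/n) = 17.123264.
Ratio = √(1−f) = 0.82102411. Reduction = 100·(1 − 0.82102411) = 17.8976%.

17.8976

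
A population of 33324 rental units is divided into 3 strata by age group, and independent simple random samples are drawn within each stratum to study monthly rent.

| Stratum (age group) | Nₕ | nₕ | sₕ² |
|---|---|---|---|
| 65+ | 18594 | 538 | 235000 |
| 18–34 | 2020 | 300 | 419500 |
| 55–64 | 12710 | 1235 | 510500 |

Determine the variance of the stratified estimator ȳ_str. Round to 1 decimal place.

Var(ȳ_str) = Σₕ Wₕ²(1 − fₕ)sₕ²/nₕ with Wₕ = Nₕ/N, N = 33324.
65+: Wₕ = 0.55797623; term = 0.55797623²·(1 − 0.02893406)·235000/538 = 132.0583.
18–34: Wₕ = 0.06061697; term = 0.06061697²·(1 − 0.14851485)·419500/300 = 4.374982.
55–64: Wₕ = 0.38140679; term = 0.38140679²·(1 − 0.09716758)·510500/1235 = 54.289117.
Sum = 190.7224.

190.7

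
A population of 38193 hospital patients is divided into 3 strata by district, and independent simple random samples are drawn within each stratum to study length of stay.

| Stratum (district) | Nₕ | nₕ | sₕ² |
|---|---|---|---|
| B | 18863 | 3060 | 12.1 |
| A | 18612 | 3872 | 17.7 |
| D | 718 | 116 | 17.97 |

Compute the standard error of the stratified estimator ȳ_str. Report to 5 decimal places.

0.04140

Var(ȳ_str) = Σₕ Wₕ²(1 − fₕ)sₕ²/nₕ with Wₕ = Nₕ/N, N = 38193.
B: Wₕ = 0.49388631; term = 0.49388631²·(1 − 0.16222234)·12.1/3060 = 8.0806576 × 10^-4.
A: Wₕ = 0.48731443; term = 0.48731443²·(1 − 0.20803783)·17.7/3872 = 8.5972766 × 10^-4.
D: Wₕ = 0.01879926; term = 0.01879926²·(1 − 0.16155989)·17.97/116 = 4.5903254 × 10^-5.
Sum = 0.0017136967.
SE = √(0.0017136967) = 0.04140.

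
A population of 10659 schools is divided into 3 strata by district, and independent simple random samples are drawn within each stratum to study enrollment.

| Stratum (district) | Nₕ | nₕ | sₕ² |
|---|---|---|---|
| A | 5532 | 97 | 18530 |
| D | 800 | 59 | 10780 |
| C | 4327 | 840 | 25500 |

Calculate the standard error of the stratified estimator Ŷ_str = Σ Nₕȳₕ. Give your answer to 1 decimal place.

79435.3

Var(Ŷ_str) = Σₕ Nₕ²(1 − fₕ)sₕ²/nₕ.
A: 5532²·(1 − 97/5532)·18530/97 = 5.7436161 × 10^9.
D: 800²·(1 − 59/800)·10780/59 = 1.0831159 × 10^8.
C: 4327²·(1 − 840/4327)·25500/840 = 4.5803613 × 10^8.
Sum = 6.3099638 × 10^9.
SE = √(6.3099638 × 10^9) = 79435.3.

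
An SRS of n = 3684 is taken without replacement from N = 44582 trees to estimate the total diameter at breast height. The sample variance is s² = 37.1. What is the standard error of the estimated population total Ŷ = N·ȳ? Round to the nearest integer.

4285

Var(Ŷ) = N²·Var(ȳ) = N²·(1 − n/N)·s²/n.
f = 3684/44582 = 0.08263425; Var(ȳ) = 0.91736575·37.1/3684 = 0.009238401.
Var(Ŷ) = 44582² · 0.009238401 = 1.8361828 × 10^7.
SE(Ŷ) = √(1.8361828 × 10^7) = 4285.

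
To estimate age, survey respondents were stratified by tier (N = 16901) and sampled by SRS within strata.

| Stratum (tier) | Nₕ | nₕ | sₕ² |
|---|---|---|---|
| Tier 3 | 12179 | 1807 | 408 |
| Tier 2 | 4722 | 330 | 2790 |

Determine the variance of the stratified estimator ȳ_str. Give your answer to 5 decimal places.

0.71369

Var(ȳ_str) = Σₕ Wₕ²(1 − fₕ)sₕ²/nₕ with Wₕ = Nₕ/N, N = 16901.
Tier 3: Wₕ = 0.72060825; term = 0.72060825²·(1 − 0.14837015)·408/1807 = 0.099850753.
Tier 2: Wₕ = 0.27939175; term = 0.27939175²·(1 − 0.06988564)·2790/330 = 0.61383801.
Sum = 0.71368876.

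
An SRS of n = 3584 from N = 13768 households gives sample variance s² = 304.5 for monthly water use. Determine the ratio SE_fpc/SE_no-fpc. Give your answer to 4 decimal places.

0.8601

f = n/N = 3584/13768 = 0.26031377.
SE_no-fpc = √(s²/n) = 0.2914806; SE_fpc = √((1−f)s²/n) = 0.25068792.
Ratio = √(1−f) = 0.86005013.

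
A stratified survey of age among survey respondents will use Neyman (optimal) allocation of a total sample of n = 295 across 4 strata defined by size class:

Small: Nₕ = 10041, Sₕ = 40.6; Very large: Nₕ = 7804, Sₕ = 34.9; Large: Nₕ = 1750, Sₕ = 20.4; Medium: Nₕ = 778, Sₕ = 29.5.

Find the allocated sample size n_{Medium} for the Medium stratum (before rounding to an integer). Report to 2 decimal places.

9.17

Neyman allocation: nₕ = n·NₕSₕ / Σⱼ NⱼSⱼ.
Σ NⱼSⱼ = 10041·40.6 + 7804·34.9 + 1750·20.4 + 778·29.5 = 738675.2.
n_{Medium} = 295·778·29.5 / 738675.2 = 9.17.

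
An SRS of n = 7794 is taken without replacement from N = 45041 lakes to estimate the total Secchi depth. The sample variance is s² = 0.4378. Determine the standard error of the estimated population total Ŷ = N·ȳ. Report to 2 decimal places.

306.98

Var(Ŷ) = N²·Var(ȳ) = N²·(1 − n/N)·s²/n.
f = 7794/45041 = 0.17304234; Var(ȳ) = 0.82695766·0.4378/7794 = 4.6451381 × 10^-5.
Var(Ŷ) = 45041² · (4.6451381 × 10^-5) = 94235.53.
SE(Ŷ) = √(94235.53) = 306.98.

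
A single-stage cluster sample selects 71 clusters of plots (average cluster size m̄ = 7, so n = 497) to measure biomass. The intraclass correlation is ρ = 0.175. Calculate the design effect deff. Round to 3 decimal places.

2.050

deff = 1 + (7 − 1)·0.175 = 1 + 1.05 = 2.05.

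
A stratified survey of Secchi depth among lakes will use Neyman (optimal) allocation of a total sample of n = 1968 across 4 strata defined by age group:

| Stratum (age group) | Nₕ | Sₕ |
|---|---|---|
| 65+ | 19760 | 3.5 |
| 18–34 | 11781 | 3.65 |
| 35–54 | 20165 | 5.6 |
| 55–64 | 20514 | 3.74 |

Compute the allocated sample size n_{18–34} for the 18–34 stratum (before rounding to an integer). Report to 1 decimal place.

280.4

Neyman allocation: nₕ = n·NₕSₕ / Σⱼ NⱼSⱼ.
Σ NⱼSⱼ = 19760·3.5 + 11781·3.65 + 20165·5.6 + 20514·3.74 = 301807.01.
n_{18–34} = 1968·11781·3.65 / 301807.01 = 280.4.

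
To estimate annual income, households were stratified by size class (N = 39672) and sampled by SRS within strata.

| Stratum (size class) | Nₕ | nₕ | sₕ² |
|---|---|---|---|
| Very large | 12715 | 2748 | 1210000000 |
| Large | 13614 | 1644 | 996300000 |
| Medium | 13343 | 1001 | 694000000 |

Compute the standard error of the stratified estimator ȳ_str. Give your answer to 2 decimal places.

Var(ȳ_str) = Σₕ Wₕ²(1 − fₕ)sₕ²/nₕ with Wₕ = Nₕ/N, N = 39672.
Very large: Wₕ = 0.32050313; term = 0.32050313²·(1 − 0.21612269)·1210000000/2748 = 35455.309.
Large: Wₕ = 0.34316394; term = 0.34316394²·(1 − 0.12075804)·996300000/1644 = 62748.02.
Medium: Wₕ = 0.33633293; term = 0.33633293²·(1 − 0.07502061)·694000000/1001 = 72543.12.
Sum = 170746.45.
SE = √(170746.45) = 413.21.

413.21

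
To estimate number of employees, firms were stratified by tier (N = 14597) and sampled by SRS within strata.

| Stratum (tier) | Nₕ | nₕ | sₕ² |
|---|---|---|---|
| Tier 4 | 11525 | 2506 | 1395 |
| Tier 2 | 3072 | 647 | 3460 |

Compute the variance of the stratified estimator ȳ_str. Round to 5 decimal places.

0.45853

Var(ȳ_str) = Σₕ Wₕ²(1 − fₕ)sₕ²/nₕ with Wₕ = Nₕ/N, N = 14597.
Tier 4: Wₕ = 0.78954580; term = 0.78954580²·(1 − 0.21744035)·1395/2506 = 0.27155965.
Tier 2: Wₕ = 0.21045420; term = 0.21045420²·(1 − 0.21061198)·3460/647 = 0.18697242.
Sum = 0.45853207.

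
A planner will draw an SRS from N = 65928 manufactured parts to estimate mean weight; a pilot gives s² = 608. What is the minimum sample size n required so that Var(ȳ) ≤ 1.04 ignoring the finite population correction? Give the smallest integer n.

Without fpc, n₀ = s²/D = 608/1.04 = 584.6154.
Rounding up, n = 585.

585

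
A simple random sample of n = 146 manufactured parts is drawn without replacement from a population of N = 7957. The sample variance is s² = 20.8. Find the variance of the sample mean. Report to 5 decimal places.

Under SRS without replacement, Var(ȳ) = (1 − f)·s²/n with f = n/N = 146/7957 = 0.01834862.
Var(ȳ) = (1 − 0.01834862)·20.8/146 = 0.98165138·0.14246575 = 0.1398517.

0.13985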